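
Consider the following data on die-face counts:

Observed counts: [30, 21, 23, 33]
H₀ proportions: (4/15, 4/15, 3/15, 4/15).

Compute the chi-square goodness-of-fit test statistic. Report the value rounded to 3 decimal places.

n = 107; E_i = n·p_i = [28.53, 28.53, 21.40, 28.53]
χ² = (30−28.53)²/28.53 + (21−28.53)²/28.53 + (23−21.40)²/21.40 + (33−28.53)²/28.53 = 2.8832
df = 3

test statistic = 2.883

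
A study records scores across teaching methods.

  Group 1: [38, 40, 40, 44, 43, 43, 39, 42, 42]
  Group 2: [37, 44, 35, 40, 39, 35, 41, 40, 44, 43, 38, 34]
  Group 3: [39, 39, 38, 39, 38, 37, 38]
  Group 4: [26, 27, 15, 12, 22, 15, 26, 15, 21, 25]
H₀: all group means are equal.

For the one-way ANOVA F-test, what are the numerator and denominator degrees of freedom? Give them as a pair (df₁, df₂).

k = 4 groups, N = 38 total
df = (k−1, N−k) = (4−1, 38−4) = (3, 34)

degrees of freedom = [3, 34]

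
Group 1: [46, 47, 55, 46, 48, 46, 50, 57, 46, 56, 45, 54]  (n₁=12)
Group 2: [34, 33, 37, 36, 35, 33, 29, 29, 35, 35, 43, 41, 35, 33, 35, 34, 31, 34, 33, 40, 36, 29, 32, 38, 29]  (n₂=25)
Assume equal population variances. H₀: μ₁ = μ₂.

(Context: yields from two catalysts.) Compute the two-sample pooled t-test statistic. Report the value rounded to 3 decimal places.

test statistic = 11.051

x̄₁=49.667, s₁=4.539, n₁=12
x̄₂=34.360, s₂=3.639, n₂=25
s_p² = [11·4.539² + 24·3.639²]/35 = 15.5550
SE = √(s_p²·(1/12+1/25)) = 1.3851
t = (49.667−34.360)/1.3851 = 11.0511
df = 35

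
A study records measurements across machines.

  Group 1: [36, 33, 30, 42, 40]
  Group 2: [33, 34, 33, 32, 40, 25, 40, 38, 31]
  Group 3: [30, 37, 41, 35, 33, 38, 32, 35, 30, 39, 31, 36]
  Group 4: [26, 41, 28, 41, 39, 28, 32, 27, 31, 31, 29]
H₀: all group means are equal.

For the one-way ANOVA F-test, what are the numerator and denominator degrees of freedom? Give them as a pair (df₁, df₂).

k = 4 groups, N = 37 total
df = (k−1, N−k) = (4−1, 37−4) = (3, 33)

degrees of freedom = [3, 33]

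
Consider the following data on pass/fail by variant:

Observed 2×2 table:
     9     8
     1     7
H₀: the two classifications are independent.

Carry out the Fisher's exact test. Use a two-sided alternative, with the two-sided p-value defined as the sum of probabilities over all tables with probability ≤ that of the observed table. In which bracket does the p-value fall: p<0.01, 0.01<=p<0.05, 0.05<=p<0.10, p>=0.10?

p-value bracket: 0.05<=p<0.10

Margins: r₁=17, r₂=8, c₁=10, c₂=15, n=25
p_obs = C(17,9)·C(8,1)/C(25,10); sum pmf over tables with pmf ≤ p_obs
p-value (two-sided) = 0.08754
→ bracket: 0.05<=p<0.10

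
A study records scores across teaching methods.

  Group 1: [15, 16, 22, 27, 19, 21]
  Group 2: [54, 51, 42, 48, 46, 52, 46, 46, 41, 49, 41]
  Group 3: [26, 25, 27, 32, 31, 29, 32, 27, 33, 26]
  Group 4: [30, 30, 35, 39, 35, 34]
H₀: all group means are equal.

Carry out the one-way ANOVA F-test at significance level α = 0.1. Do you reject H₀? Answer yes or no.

reject H₀: yes

Group means [20.00, 46.91, 28.80, 33.83], grand mean 34.152
SSB = Σnᵢ(x̄ᵢ−x̄)² = 3278.900; SSW = ΣΣ(x−x̄ᵢ)² = 429.342
MSB = 3278.900/3 = 1092.9667; MSW = 429.342/29 = 14.8049
F = MSB/MSW = 73.8246
df = (3, 29)
p-value (upper-tail) = 0.00000
At α=0.1: p < α → reject H₀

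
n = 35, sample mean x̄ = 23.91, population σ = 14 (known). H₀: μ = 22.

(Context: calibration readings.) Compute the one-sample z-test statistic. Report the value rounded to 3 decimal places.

SE = σ/√n = 14/√35 = 2.3664
z = (x̄−μ₀)/SE = (23.91−22)/2.3664 = 0.8071

test statistic = 0.807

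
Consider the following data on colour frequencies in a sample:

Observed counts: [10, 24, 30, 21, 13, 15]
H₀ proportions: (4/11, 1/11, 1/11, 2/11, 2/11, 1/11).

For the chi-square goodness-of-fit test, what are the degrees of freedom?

df = k − 1 = 6 − 1 = 5

degrees of freedom = 5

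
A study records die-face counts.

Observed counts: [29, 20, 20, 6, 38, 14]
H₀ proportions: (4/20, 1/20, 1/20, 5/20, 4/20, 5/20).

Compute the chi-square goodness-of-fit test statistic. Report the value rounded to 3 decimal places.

test statistic = 96.252

n = 127; E_i = n·p_i = [25.40, 6.35, 6.35, 31.75, 25.40, 31.75]
χ² = (29−25.40)²/25.40 + (20−6.35)²/6.35 + (20−6.35)²/6.35 + (6−31.75)²/31.75 + (38−25.40)²/25.40 + (14−31.75)²/31.75 = 96.2520
df = 5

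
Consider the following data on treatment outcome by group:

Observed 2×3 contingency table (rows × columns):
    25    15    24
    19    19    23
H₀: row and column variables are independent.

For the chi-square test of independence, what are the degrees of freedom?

degrees of freedom = 2

df = (r−1)(c−1) = (2−1)·(3−1) = 2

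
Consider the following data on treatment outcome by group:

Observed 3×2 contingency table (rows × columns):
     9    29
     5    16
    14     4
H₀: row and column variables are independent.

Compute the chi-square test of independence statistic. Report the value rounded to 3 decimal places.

Row totals [38, 21, 18], col totals [28, 49], n=77
χ² = (9−13.82)²/13.82 + (29−24.18)²/24.18 + (5−7.64)²/7.64 + (16−13.36)²/13.36 + (14−6.55)²/6.55 + (4−11.45)²/11.45 = 17.4116
df = 2

test statistic = 17.412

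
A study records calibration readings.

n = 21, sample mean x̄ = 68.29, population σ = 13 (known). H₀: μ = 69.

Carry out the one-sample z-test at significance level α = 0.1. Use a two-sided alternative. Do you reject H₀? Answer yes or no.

reject H₀: no

SE = σ/√n = 13/√21 = 2.8368
z = (x̄−μ₀)/SE = (68.29−69)/2.8368 = -0.2503
p-value (two-sided) = 0.80237
At α=0.1: p ≥ α → fail to reject H₀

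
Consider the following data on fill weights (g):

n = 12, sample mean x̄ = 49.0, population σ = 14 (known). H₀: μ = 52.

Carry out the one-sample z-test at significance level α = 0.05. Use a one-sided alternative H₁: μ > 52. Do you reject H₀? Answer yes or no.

SE = σ/√n = 14/√12 = 4.0415
z = (x̄−μ₀)/SE = (49.0−52)/4.0415 = -0.7423
p-value (one-sided, H₁ greater) = 0.77105
At α=0.05: p ≥ α → fail to reject H₀

reject H₀: no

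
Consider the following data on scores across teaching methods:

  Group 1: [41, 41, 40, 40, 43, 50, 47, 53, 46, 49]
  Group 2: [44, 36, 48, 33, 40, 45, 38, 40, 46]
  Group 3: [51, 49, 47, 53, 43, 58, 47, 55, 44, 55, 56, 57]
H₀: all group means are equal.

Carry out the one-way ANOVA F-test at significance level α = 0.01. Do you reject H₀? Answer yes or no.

reject H₀: yes

Group means [45.00, 41.11, 51.25], grand mean 46.290
SSB = Σnᵢ(x̄ᵢ−x̄)² = 553.248; SSW = ΣΣ(x−x̄ᵢ)² = 689.139
MSB = 553.248/2 = 276.6241; MSW = 689.139/28 = 24.6121
F = MSB/MSW = 11.2394
df = (2, 28)
p-value (upper-tail) = 0.00026
At α=0.01: p < α → reject H₀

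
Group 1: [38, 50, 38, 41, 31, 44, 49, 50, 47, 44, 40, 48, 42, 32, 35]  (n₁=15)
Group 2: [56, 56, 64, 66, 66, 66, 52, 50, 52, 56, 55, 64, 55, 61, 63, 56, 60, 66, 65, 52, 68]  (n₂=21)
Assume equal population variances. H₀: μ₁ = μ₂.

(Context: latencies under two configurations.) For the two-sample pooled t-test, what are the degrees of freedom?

df = n₁ + n₂ − 2 = 15 + 21 − 2 = 34

degrees of freedom = 34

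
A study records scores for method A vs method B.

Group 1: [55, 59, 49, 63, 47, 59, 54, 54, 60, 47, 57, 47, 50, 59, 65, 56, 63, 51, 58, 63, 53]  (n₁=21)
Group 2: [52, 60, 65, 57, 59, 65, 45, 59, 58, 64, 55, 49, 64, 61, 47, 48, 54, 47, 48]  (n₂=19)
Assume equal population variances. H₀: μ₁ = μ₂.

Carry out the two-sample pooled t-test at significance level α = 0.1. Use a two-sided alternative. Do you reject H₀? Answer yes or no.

x̄₁=55.667, s₁=5.677, n₁=21
x̄₂=55.632, s₂=6.800, n₂=19
s_p² = [20·5.677² + 18·6.800²]/38 = 38.8707
SE = √(s_p²·(1/21+1/19)) = 1.9740
t = (55.667−55.632)/1.9740 = 0.0178
df = 38
p-value (two-sided) = 0.98591
At α=0.1: p ≥ α → fail to reject H₀

reject H₀: no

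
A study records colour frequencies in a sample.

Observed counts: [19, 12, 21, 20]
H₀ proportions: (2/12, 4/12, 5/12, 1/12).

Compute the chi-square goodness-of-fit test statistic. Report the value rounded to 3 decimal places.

test statistic = 45.450

n = 72; E_i = n·p_i = [12.00, 24.00, 30.00, 6.00]
χ² = (19−12.00)²/12.00 + (12−24.00)²/24.00 + (21−30.00)²/30.00 + (20−6.00)²/6.00 = 45.4500
df = 3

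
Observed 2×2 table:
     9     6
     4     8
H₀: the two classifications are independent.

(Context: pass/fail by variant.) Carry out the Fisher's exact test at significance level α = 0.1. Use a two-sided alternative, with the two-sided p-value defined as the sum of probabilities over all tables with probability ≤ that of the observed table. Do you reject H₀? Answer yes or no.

Margins: r₁=15, r₂=12, c₁=13, c₂=14, n=27
p_obs = C(15,9)·C(12,4)/C(27,13); sum pmf over tables with pmf ≤ p_obs
p-value (two-sided) = 0.25186
At α=0.1: p ≥ α → fail to reject H₀

reject H₀: no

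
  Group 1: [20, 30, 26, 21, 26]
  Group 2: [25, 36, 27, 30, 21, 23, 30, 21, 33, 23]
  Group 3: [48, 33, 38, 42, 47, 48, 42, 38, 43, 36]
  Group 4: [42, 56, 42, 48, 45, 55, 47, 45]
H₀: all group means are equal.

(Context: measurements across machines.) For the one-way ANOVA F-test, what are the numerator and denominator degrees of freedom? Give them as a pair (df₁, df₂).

degrees of freedom = [3, 29]

k = 4 groups, N = 33 total
df = (k−1, N−k) = (4−1, 33−4) = (3, 29)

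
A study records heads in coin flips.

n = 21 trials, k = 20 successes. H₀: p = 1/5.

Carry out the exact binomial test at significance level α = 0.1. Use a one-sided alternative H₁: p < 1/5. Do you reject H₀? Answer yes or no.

Exact binomial: n=21, k=20, p₀=1/5=0.2000
P(X≤20) from Σ C(n,i)·p₀^i·(1−p₀)^(n−i)
p-value (one-sided, H₁ less) = 1.00000
At α=0.1: p ≥ α → fail to reject H₀

reject H₀: no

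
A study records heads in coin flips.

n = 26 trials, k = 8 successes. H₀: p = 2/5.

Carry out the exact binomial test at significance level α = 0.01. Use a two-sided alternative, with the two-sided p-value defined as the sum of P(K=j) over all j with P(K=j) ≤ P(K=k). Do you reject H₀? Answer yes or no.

Exact binomial: n=26, k=8, p₀=2/5=0.4000
P(X=j) = C(n,j)·p₀^j·(1−p₀)^(n−j); p = Σ P(X=j) over j with P(X=j) ≤ P(X=8)
p-value (two-sided) = 0.42489
At α=0.01: p ≥ α → fail to reject H₀

reject H₀: no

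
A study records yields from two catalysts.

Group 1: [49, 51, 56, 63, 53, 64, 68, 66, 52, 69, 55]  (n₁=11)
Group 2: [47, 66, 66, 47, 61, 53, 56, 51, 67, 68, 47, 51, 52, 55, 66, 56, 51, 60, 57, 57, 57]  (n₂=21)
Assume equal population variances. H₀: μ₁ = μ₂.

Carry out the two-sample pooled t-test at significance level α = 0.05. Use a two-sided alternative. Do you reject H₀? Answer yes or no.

reject H₀: no

x̄₁=58.727, s₁=7.377, n₁=11
x̄₂=56.714, s₂=6.864, n₂=21
s_p² = [10·7.377² + 20·6.864²]/30 = 49.5489
SE = √(s_p²·(1/11+1/21)) = 2.6199
t = (58.727−56.714)/2.6199 = 0.7683
df = 30
p-value (two-sided) = 0.44829
At α=0.05: p ≥ α → fail to reject H₀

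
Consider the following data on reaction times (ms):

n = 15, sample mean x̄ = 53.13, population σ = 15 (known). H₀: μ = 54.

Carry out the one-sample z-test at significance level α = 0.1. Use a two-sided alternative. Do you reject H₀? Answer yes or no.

SE = σ/√n = 15/√15 = 3.8730
z = (x̄−μ₀)/SE = (53.13−54)/3.8730 = -0.2246
p-value (two-sided) = 0.82226
At α=0.1: p ≥ α → fail to reject H₀

reject H₀: no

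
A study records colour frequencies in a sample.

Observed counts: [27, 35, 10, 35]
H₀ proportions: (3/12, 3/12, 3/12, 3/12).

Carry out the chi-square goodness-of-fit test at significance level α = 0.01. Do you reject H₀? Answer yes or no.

reject H₀: yes

n = 107; E_i = n·p_i = [26.75, 26.75, 26.75, 26.75]
χ² = (27−26.75)²/26.75 + (35−26.75)²/26.75 + (10−26.75)²/26.75 + (35−26.75)²/26.75 = 15.5794
df = 3
p-value (upper-tail) = 0.00138
At α=0.01: p < α → reject H₀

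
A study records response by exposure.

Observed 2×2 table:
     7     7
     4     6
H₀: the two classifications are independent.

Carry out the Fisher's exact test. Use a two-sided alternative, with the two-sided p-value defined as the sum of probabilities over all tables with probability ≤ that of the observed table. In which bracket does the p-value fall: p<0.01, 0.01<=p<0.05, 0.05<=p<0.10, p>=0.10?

Margins: r₁=14, r₂=10, c₁=11, c₂=13, n=24
p_obs = C(14,7)·C(10,4)/C(24,11); sum pmf over tables with pmf ≤ p_obs
p-value (two-sided) = 0.69683
→ bracket: p>=0.10

p-value bracket: p>=0.10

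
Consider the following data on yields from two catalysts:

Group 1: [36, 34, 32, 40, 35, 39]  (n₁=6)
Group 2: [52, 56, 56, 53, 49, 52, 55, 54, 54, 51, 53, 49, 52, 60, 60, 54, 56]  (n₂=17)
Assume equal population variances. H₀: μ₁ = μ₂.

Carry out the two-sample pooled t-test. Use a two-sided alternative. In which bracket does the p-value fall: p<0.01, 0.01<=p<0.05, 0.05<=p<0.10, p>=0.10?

x̄₁=36.000, s₁=3.033, n₁=6
x̄₂=53.882, s₂=3.140, n₂=17
s_p² = [5·3.033² + 16·3.140²]/21 = 9.7031
SE = √(s_p²·(1/6+1/17)) = 1.4792
t = (36.000−53.882)/1.4792 = -12.0894
df = 21
p-value (two-sided) = 0.00000
→ bracket: p<0.01

p-value bracket: p<0.01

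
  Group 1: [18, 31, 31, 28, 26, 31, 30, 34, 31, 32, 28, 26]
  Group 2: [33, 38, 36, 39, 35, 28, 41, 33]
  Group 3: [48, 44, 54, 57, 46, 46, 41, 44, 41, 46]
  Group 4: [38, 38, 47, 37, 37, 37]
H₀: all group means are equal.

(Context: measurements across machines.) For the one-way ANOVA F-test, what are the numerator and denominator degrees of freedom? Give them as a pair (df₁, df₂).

degrees of freedom = [3, 32]

k = 4 groups, N = 36 total
df = (k−1, N−k) = (4−1, 36−4) = (3, 32)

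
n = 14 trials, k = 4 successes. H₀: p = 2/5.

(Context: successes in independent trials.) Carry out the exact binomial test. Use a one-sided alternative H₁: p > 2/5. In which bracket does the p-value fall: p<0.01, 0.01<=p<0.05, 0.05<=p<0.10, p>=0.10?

Exact binomial: n=14, k=4, p₀=2/5=0.4000
P(X≥4) from Σ C(n,i)·p₀^i·(1−p₀)^(n−i)
p-value (one-sided, H₁ greater) = 0.87569
→ bracket: p>=0.10

p-value bracket: p>=0.10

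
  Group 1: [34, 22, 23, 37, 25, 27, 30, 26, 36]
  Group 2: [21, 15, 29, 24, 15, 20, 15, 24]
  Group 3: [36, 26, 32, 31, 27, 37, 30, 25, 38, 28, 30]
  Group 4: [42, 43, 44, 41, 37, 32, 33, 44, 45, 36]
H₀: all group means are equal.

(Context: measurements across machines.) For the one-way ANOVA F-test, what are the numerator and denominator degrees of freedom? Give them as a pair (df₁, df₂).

degrees of freedom = [3, 34]

k = 4 groups, N = 38 total
df = (k−1, N−k) = (4−1, 38−4) = (3, 34)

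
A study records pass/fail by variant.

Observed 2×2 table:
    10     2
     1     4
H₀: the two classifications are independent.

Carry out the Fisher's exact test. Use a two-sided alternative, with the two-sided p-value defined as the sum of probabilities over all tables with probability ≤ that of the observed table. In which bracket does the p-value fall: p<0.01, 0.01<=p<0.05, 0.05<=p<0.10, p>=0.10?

p-value bracket: 0.01<=p<0.05

Margins: r₁=12, r₂=5, c₁=11, c₂=6, n=17
p_obs = C(12,10)·C(5,1)/C(17,11); sum pmf over tables with pmf ≤ p_obs
p-value (two-sided) = 0.02763
→ bracket: 0.01<=p<0.05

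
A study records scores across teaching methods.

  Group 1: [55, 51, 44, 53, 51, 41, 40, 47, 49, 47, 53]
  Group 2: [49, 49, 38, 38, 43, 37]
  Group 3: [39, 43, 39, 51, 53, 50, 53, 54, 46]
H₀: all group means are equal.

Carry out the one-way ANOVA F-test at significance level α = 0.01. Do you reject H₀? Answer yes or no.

Group means [48.27, 42.33, 47.56], grand mean 46.654
SSB = Σnᵢ(x̄ᵢ−x̄)² = 148.147; SSW = ΣΣ(x−x̄ᵢ)² = 691.737
MSB = 148.147/2 = 74.0736; MSW = 691.737/23 = 30.0755
F = MSB/MSW = 2.4629
df = (2, 23)
p-value (upper-tail) = 0.10735
At α=0.01: p ≥ α → fail to reject H₀

reject H₀: no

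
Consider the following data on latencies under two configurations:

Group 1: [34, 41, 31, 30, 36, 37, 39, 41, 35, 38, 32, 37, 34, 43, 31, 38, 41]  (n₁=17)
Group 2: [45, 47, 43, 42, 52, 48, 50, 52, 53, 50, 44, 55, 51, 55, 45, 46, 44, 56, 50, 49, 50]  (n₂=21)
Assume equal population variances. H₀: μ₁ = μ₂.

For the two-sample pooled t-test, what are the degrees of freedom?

degrees of freedom = 36

df = n₁ + n₂ − 2 = 17 + 21 − 2 = 36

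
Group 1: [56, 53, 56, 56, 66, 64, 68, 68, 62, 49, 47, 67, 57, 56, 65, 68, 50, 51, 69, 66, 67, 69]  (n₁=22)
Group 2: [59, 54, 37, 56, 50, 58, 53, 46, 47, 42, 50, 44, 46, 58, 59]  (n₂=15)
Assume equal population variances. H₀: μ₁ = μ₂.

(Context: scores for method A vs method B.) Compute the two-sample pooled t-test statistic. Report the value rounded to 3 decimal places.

x̄₁=60.455, s₁=7.424, n₁=22
x̄₂=50.600, s₂=6.843, n₂=15
s_p² = [21·7.424² + 14·6.843²]/35 = 51.8016
SE = √(s_p²·(1/22+1/15)) = 2.4100
t = (60.455−50.600)/2.4100 = 4.0890
df = 35

test statistic = 4.089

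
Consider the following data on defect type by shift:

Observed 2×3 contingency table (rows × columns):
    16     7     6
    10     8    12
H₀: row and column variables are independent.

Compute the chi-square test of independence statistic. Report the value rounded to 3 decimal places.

test statistic = 3.435

Row totals [29, 30], col totals [26, 15, 18], n=59
χ² = (16−12.78)²/12.78 + (7−7.37)²/7.37 + (6−8.85)²/8.85 + (10−13.22)²/13.22 + (8−7.63)²/7.63 + (12−9.15)²/9.15 = 3.4353
df = 2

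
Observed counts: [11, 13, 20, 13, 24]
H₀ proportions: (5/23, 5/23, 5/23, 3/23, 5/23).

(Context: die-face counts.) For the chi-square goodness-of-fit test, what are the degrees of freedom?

df = k − 1 = 5 − 1 = 4

degrees of freedom = 4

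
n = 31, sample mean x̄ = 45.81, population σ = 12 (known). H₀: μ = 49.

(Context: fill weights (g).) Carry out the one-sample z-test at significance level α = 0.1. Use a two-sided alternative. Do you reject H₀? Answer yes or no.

reject H₀: no

SE = σ/√n = 12/√31 = 2.1553
z = (x̄−μ₀)/SE = (45.81−49)/2.1553 = -1.4801
p-value (two-sided) = 0.13885
At α=0.1: p ≥ α → fail to reject H₀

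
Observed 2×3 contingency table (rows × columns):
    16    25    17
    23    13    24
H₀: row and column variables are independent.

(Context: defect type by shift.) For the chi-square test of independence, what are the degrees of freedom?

degrees of freedom = 2

df = (r−1)(c−1) = (2−1)·(3−1) = 2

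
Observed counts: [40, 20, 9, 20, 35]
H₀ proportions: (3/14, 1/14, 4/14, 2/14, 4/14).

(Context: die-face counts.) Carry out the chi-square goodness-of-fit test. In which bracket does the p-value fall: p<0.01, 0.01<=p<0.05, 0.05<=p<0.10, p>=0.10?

p-value bracket: p<0.01

n = 124; E_i = n·p_i = [26.57, 8.86, 35.43, 17.71, 35.43]
χ² = (40−26.57)²/26.57 + (20−8.86)²/8.86 + (9−35.43)²/35.43 + (20−17.71)²/17.71 + (35−35.43)²/35.43 = 40.8199
df = 4
p-value (upper-tail) = 0.00000
→ bracket: p<0.01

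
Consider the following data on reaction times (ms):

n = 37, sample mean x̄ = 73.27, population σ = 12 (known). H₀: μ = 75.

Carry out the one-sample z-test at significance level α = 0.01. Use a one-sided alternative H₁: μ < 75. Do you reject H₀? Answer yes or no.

SE = σ/√n = 12/√37 = 1.9728
z = (x̄−μ₀)/SE = (73.27−75)/1.9728 = -0.8769
p-value (one-sided, H₁ less) = 0.19026
At α=0.01: p ≥ α → fail to reject H₀

reject H₀: no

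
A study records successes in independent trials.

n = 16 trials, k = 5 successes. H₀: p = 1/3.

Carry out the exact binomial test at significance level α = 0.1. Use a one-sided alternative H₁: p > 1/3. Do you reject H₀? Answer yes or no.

reject H₀: no

Exact binomial: n=16, k=5, p₀=1/3=0.3333
P(X≥5) from Σ C(n,i)·p₀^i·(1−p₀)^(n−i)
p-value (one-sided, H₁ greater) = 0.66088
At α=0.1: p ≥ α → fail to reject H₀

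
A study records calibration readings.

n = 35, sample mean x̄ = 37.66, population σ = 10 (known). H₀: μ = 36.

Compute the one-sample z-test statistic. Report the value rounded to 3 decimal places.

test statistic = 0.982

SE = σ/√n = 10/√35 = 1.6903
z = (x̄−μ₀)/SE = (37.66−36)/1.6903 = 0.9821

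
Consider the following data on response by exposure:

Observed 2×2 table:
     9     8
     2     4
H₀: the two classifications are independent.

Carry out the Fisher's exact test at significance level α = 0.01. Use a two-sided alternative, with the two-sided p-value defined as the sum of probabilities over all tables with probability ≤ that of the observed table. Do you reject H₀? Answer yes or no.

reject H₀: no

Margins: r₁=17, r₂=6, c₁=11, c₂=12, n=23
p_obs = C(17,9)·C(6,2)/C(23,11); sum pmf over tables with pmf ≤ p_obs
p-value (two-sided) = 0.64041
At α=0.01: p ≥ α → fail to reject H₀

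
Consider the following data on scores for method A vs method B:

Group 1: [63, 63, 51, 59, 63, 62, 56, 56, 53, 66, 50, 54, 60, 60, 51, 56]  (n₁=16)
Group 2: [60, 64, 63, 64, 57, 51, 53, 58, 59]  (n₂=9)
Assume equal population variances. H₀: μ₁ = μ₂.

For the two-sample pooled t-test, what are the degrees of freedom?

df = n₁ + n₂ − 2 = 16 + 9 − 2 = 23

degrees of freedom = 23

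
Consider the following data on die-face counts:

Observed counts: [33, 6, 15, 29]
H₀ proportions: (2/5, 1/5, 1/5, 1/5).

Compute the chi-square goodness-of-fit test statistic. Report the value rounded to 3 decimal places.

n = 83; E_i = n·p_i = [33.20, 16.60, 16.60, 16.60]
χ² = (33−33.20)²/33.20 + (6−16.60)²/16.60 + (15−16.60)²/16.60 + (29−16.60)²/16.60 = 16.1867
df = 3

test statistic = 16.187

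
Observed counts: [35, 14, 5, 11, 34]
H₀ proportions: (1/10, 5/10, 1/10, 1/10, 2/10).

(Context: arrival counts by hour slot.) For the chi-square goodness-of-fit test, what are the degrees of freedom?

df = k − 1 = 5 − 1 = 4

degrees of freedom = 4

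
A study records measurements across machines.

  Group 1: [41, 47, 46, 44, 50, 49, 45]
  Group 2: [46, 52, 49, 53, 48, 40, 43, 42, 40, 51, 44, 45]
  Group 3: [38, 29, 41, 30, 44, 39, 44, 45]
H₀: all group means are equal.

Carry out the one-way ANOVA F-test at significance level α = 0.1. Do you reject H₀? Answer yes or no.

reject H₀: yes

Group means [46.00, 46.08, 38.75], grand mean 43.889
SSB = Σnᵢ(x̄ᵢ−x̄)² = 300.250; SSW = ΣΣ(x−x̄ᵢ)² = 552.417
MSB = 300.250/2 = 150.1250; MSW = 552.417/24 = 23.0174
F = MSB/MSW = 6.5223
df = (2, 24)
p-value (upper-tail) = 0.00547
At α=0.1: p < α → reject H₀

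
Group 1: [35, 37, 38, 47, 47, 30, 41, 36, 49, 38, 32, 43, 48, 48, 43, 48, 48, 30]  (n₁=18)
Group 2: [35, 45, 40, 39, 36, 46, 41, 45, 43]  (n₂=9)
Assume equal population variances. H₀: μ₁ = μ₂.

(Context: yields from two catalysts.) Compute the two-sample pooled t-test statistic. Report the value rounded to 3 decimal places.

x̄₁=41.000, s₁=6.677, n₁=18
x̄₂=41.111, s₂=3.983, n₂=9
s_p² = [17·6.677² + 8·3.983²]/25 = 35.3956
SE = √(s_p²·(1/18+1/9)) = 2.4288
t = (41.000−41.111)/2.4288 = -0.0457
df = 25

test statistic = -0.046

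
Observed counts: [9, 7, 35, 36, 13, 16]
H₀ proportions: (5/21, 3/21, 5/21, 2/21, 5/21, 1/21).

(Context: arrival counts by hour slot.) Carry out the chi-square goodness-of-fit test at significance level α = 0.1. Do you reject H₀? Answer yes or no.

reject H₀: yes

n = 116; E_i = n·p_i = [27.62, 16.57, 27.62, 11.05, 27.62, 5.52]
χ² = (9−27.62)²/27.62 + (7−16.57)²/16.57 + (35−27.62)²/27.62 + (36−11.05)²/11.05 + (13−27.62)²/27.62 + (16−5.52)²/5.52 = 104.0172
df = 5
p-value (upper-tail) = 0.00000
At α=0.1: p < α → reject H₀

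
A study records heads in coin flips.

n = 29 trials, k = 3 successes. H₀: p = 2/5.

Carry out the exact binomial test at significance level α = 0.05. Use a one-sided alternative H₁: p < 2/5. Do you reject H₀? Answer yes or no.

reject H₀: yes

Exact binomial: n=29, k=3, p₀=2/5=0.4000
P(X≤3) from Σ C(n,i)·p₀^i·(1−p₀)^(n−i)
p-value (one-sided, H₁ less) = 0.00047
At α=0.05: p < α → reject H₀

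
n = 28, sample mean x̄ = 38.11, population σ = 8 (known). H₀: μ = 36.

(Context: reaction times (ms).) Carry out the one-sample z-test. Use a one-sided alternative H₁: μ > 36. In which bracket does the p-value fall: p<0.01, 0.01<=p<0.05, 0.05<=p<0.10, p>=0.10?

SE = σ/√n = 8/√28 = 1.5119
z = (x̄−μ₀)/SE = (38.11−36)/1.5119 = 1.3956
p-value (one-sided, H₁ greater) = 0.08141
→ bracket: 0.05<=p<0.10

p-value bracket: 0.05<=p<0.10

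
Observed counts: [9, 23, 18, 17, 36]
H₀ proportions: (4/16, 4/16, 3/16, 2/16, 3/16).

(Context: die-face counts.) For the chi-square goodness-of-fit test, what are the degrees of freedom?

degrees of freedom = 4

df = k − 1 = 5 − 1 = 4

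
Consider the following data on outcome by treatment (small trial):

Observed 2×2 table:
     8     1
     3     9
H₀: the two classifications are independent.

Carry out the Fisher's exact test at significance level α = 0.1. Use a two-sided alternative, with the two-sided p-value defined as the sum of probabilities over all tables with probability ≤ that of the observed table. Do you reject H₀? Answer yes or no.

reject H₀: yes

Margins: r₁=9, r₂=12, c₁=11, c₂=10, n=21
p_obs = C(9,8)·C(12,3)/C(21,11); sum pmf over tables with pmf ≤ p_obs
p-value (two-sided) = 0.00752
At α=0.1: p < α → reject H₀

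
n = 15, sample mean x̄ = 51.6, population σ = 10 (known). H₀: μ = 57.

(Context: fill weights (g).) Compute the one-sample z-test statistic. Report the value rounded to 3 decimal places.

test statistic = -2.091

SE = σ/√n = 10/√15 = 2.5820
z = (x̄−μ₀)/SE = (51.6−57)/2.5820 = -2.0914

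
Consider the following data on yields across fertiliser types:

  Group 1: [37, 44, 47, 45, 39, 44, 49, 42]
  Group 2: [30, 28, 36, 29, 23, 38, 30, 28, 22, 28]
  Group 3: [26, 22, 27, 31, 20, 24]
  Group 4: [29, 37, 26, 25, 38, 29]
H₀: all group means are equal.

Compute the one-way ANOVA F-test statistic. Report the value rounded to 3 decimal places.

Group means [43.38, 29.20, 25.00, 30.67], grand mean 32.433
SSB = Σnᵢ(x̄ᵢ−x̄)² = 1412.558; SSW = ΣΣ(x−x̄ᵢ)² = 558.808
MSB = 1412.558/3 = 470.8528; MSW = 558.808/26 = 21.4926
F = MSB/MSW = 21.9076
df = (3, 26)

test statistic = 21.908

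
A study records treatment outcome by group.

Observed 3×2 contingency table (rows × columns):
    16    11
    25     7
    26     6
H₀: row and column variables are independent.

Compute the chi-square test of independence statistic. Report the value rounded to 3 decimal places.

Row totals [27, 32, 32], col totals [67, 24], n=91
χ² = (16−19.88)²/19.88 + (11−7.12)²/7.12 + (25−23.56)²/23.56 + (7−8.44)²/8.44 + (26−23.56)²/23.56 + (6−8.44)²/8.44 = 4.1614
df = 2

test statistic = 4.161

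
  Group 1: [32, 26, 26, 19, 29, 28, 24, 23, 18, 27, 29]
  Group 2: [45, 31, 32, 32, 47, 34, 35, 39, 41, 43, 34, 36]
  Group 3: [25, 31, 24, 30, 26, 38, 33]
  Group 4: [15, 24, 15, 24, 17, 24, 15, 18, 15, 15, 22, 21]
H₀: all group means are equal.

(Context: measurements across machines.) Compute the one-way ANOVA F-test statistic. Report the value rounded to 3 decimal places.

test statistic = 33.048

Group means [25.55, 37.42, 29.57, 18.75], grand mean 27.667
SSB = Σnᵢ(x̄ᵢ−x̄)² = 2169.725; SSW = ΣΣ(x−x̄ᵢ)² = 831.608
MSB = 2169.725/3 = 723.2417; MSW = 831.608/38 = 21.8844
F = MSB/MSW = 33.0482
df = (3, 38)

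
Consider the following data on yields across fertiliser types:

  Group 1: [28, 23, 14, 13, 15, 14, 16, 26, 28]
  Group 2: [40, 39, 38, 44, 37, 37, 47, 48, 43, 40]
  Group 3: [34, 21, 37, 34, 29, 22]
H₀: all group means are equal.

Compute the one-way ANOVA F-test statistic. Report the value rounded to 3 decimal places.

Group means [19.67, 41.30, 29.50], grand mean 30.680
SSB = Σnᵢ(x̄ᵢ−x̄)² = 2227.840; SSW = ΣΣ(x−x̄ᵢ)² = 703.600
MSB = 2227.840/2 = 1113.9200; MSW = 703.600/22 = 31.9818
F = MSB/MSW = 34.8298
df = (2, 22)

test statistic = 34.830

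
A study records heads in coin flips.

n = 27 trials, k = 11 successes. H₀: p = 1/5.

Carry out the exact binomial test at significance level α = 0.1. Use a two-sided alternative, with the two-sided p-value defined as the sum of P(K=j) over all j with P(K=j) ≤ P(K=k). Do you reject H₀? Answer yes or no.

reject H₀: yes

Exact binomial: n=27, k=11, p₀=1/5=0.2000
P(X=j) = C(n,j)·p₀^j·(1−p₀)^(n−j); p = Σ P(X=j) over j with P(X=j) ≤ P(X=11)
p-value (two-sided) = 0.01339
At α=0.1: p < α → reject H₀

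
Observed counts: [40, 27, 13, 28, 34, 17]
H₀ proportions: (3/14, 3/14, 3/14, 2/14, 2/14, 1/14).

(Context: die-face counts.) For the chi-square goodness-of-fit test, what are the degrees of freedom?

degrees of freedom = 5

df = k − 1 = 6 − 1 = 5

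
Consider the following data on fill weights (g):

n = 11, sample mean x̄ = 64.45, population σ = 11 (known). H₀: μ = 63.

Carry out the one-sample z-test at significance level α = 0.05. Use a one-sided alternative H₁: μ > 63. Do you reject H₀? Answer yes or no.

SE = σ/√n = 11/√11 = 3.3166
z = (x̄−μ₀)/SE = (64.45−63)/3.3166 = 0.4372
p-value (one-sided, H₁ greater) = 0.33099
At α=0.05: p ≥ α → fail to reject H₀

reject H₀: no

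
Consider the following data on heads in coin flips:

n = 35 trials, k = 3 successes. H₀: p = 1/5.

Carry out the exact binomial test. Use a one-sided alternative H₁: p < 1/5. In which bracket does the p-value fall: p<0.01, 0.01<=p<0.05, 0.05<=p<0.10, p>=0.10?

Exact binomial: n=35, k=3, p₀=1/5=0.2000
P(X≤3) from Σ C(n,i)·p₀^i·(1−p₀)^(n−i)
p-value (one-sided, H₁ less) = 0.06052
→ bracket: 0.05<=p<0.10

p-value bracket: 0.05<=p<0.10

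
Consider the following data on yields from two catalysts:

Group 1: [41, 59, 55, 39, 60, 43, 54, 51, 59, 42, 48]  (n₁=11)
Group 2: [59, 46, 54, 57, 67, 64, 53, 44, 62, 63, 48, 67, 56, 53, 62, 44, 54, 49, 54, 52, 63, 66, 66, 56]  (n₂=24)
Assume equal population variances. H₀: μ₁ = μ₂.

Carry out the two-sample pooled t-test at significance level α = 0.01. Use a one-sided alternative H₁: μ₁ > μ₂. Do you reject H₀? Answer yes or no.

x̄₁=50.091, s₁=7.892, n₁=11
x̄₂=56.625, s₂=7.294, n₂=24
s_p² = [10·7.892² + 23·7.294²]/33 = 55.9556
SE = √(s_p²·(1/11+1/24)) = 2.7237
t = (50.091−56.625)/2.7237 = -2.3990
df = 33
p-value (one-sided, H₁ greater) = 0.98888
At α=0.01: p ≥ α → fail to reject H₀

reject H₀: no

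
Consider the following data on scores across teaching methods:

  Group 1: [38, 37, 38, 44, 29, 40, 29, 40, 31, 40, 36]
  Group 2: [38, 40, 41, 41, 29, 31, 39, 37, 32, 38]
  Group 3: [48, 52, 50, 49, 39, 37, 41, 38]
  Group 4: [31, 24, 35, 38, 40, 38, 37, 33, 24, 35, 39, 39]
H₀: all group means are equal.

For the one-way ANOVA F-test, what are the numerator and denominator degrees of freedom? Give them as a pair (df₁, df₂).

k = 4 groups, N = 41 total
df = (k−1, N−k) = (4−1, 41−4) = (3, 37)

degrees of freedom = [3, 37]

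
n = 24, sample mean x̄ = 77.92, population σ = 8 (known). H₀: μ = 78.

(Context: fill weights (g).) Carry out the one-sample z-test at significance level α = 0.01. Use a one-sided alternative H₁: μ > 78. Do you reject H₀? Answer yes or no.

SE = σ/√n = 8/√24 = 1.6330
z = (x̄−μ₀)/SE = (77.92−78)/1.6330 = -0.0490
p-value (one-sided, H₁ greater) = 0.51954
At α=0.01: p ≥ α → fail to reject H₀

reject H₀: no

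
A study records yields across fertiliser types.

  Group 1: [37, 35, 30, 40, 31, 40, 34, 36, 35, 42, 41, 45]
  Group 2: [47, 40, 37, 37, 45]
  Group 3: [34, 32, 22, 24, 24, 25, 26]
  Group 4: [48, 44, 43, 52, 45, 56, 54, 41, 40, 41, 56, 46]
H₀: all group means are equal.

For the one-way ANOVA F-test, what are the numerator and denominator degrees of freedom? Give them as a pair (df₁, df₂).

degrees of freedom = [3, 32]

k = 4 groups, N = 36 total
df = (k−1, N−k) = (4−1, 36−4) = (3, 32)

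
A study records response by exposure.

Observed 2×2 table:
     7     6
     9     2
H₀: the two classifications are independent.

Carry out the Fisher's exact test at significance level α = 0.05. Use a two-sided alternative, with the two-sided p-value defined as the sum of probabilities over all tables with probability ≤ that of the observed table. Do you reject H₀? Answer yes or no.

reject H₀: no

Margins: r₁=13, r₂=11, c₁=16, c₂=8, n=24
p_obs = C(13,7)·C(11,9)/C(24,16); sum pmf over tables with pmf ≤ p_obs
p-value (two-sided) = 0.21080
At α=0.05: p ≥ α → fail to reject H₀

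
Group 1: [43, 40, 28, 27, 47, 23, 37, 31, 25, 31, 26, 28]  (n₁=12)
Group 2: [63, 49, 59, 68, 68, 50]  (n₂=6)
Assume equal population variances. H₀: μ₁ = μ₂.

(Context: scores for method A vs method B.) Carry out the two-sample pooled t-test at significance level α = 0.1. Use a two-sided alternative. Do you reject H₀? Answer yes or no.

x̄₁=32.167, s₁=7.744, n₁=12
x̄₂=59.500, s₂=8.456, n₂=6
s_p² = [11·7.744² + 5·8.456²]/16 = 63.5729
SE = √(s_p²·(1/12+1/6)) = 3.9866
t = (32.167−59.500)/3.9866 = -6.8562
df = 16
p-value (two-sided) = 0.00000
At α=0.1: p < α → reject H₀

reject H₀: yes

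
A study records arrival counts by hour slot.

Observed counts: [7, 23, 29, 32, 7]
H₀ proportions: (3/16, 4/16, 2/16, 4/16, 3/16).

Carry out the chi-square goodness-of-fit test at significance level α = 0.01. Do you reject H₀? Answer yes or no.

n = 98; E_i = n·p_i = [18.38, 24.50, 12.25, 24.50, 18.38]
χ² = (7−18.38)²/18.38 + (23−24.50)²/24.50 + (29−12.25)²/12.25 + (32−24.50)²/24.50 + (7−18.38)²/18.38 = 39.3741
df = 4
p-value (upper-tail) = 0.00000
At α=0.01: p < α → reject H₀

reject H₀: yes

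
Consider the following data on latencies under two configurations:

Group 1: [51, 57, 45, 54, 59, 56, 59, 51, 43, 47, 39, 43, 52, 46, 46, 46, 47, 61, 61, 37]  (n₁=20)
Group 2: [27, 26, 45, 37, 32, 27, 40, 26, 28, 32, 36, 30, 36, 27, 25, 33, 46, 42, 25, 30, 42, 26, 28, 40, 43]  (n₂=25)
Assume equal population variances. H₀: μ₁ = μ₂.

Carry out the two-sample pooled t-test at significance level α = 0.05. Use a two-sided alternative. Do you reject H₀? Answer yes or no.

reject H₀: yes

x̄₁=50.000, s₁=7.218, n₁=20
x̄₂=33.160, s₂=6.950, n₂=25
s_p² = [19·7.218² + 24·6.950²]/43 = 49.9851
SE = √(s_p²·(1/20+1/25)) = 2.1210
t = (50.000−33.160)/2.1210 = 7.9396
df = 43
p-value (two-sided) = 0.00000
At α=0.05: p < α → reject H₀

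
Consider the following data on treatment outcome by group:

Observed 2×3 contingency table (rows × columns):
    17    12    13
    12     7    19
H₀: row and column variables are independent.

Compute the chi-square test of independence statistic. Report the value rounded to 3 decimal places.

Row totals [42, 38], col totals [29, 19, 32], n=80
χ² = (17−15.22)²/15.22 + (12−9.97)²/9.97 + (13−16.80)²/16.80 + (12−13.78)²/13.78 + (7−9.03)²/9.03 + (19−15.20)²/15.20 = 3.1106
df = 2

test statistic = 3.111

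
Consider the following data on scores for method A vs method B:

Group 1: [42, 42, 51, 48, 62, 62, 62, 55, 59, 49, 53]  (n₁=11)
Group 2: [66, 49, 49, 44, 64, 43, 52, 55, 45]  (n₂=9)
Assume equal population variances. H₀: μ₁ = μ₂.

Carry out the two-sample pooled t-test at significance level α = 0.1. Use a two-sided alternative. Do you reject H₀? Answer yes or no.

reject H₀: no

x̄₁=53.182, s₁=7.547, n₁=11
x̄₂=51.889, s₂=8.373, n₂=9
s_p² = [10·7.547² + 8·8.373²]/18 = 62.8070
SE = √(s_p²·(1/11+1/9)) = 3.5621
t = (53.182−51.889)/3.5621 = 0.3630
df = 18
p-value (two-sided) = 0.72085
At α=0.1: p ≥ α → fail to reject H₀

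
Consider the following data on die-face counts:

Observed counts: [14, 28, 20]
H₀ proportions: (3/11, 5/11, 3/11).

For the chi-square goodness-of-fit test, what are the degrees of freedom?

degrees of freedom = 2

df = k − 1 = 3 − 1 = 2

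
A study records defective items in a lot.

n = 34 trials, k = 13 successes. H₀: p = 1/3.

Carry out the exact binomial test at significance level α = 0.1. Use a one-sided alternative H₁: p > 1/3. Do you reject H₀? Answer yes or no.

reject H₀: no

Exact binomial: n=34, k=13, p₀=1/3=0.3333
P(X≥13) from Σ C(n,i)·p₀^i·(1−p₀)^(n−i)
p-value (one-sided, H₁ greater) = 0.32986
At α=0.1: p ≥ α → fail to reject H₀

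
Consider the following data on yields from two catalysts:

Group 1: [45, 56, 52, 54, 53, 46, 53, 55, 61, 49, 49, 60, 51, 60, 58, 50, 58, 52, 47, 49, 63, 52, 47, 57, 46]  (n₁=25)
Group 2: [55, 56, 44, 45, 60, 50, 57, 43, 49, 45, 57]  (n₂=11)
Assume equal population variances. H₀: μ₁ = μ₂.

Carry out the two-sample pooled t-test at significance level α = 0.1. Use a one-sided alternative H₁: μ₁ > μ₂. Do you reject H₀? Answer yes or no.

x̄₁=52.920, s₁=5.163, n₁=25
x̄₂=51.000, s₂=6.197, n₂=11
s_p² = [24·5.163² + 10·6.197²]/34 = 30.1129
SE = √(s_p²·(1/25+1/11)) = 1.9855
t = (52.920−51.000)/1.9855 = 0.9670
df = 34
p-value (one-sided, H₁ greater) = 0.17018
At α=0.1: p ≥ α → fail to reject H₀

reject H₀: no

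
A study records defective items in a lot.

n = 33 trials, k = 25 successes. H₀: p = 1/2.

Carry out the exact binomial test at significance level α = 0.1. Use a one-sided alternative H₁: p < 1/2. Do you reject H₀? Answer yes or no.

Exact binomial: n=33, k=25, p₀=1/2=0.5000
P(X≤25) from Σ C(n,i)·p₀^i·(1−p₀)^(n−i)
p-value (one-sided, H₁ less) = 0.99934
At α=0.1: p ≥ α → fail to reject H₀

reject H₀: no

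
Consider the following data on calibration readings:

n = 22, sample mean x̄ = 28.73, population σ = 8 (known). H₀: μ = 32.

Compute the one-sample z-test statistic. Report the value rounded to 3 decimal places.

test statistic = -1.917

SE = σ/√n = 8/√22 = 1.7056
z = (x̄−μ₀)/SE = (28.73−32)/1.7056 = -1.9172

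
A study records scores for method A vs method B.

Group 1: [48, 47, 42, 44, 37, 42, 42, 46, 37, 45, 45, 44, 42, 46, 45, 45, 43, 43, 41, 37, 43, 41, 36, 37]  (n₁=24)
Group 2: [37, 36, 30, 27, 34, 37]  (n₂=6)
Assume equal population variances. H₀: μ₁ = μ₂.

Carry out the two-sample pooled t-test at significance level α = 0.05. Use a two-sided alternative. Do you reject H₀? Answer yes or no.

reject H₀: yes

x̄₁=42.417, s₁=3.450, n₁=24
x̄₂=33.500, s₂=4.135, n₂=6
s_p² = [23·3.450² + 5·4.135²]/28 = 12.8333
SE = √(s_p²·(1/24+1/6)) = 1.6351
t = (42.417−33.500)/1.6351 = 5.4532
df = 28
p-value (two-sided) = 0.00001
At α=0.05: p < α → reject H₀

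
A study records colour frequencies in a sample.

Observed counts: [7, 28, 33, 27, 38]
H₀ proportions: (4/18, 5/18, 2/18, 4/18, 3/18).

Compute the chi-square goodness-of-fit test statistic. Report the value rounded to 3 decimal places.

test statistic = 53.379

n = 133; E_i = n·p_i = [29.56, 36.94, 14.78, 29.56, 22.17]
χ² = (7−29.56)²/29.56 + (28−36.94)²/36.94 + (33−14.78)²/14.78 + (27−29.56)²/29.56 + (38−22.17)²/22.17 = 53.3789
df = 4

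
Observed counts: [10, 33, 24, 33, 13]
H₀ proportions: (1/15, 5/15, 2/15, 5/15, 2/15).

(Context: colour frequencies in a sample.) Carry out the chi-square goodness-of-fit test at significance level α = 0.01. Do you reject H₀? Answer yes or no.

reject H₀: no

n = 113; E_i = n·p_i = [7.53, 37.67, 15.07, 37.67, 15.07]
χ² = (10−7.53)²/7.53 + (33−37.67)²/37.67 + (24−15.07)²/15.07 + (33−37.67)²/37.67 + (13−15.07)²/15.07 = 7.5442
df = 4
p-value (upper-tail) = 0.10977
At α=0.01: p ≥ α → fail to reject H₀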